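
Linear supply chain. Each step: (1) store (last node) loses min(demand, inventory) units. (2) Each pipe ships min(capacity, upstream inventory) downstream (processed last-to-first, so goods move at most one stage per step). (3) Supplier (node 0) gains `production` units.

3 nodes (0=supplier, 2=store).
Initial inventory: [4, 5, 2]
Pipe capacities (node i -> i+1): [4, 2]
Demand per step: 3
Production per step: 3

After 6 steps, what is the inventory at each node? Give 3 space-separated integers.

Step 1: demand=3,sold=2 ship[1->2]=2 ship[0->1]=4 prod=3 -> inv=[3 7 2]
Step 2: demand=3,sold=2 ship[1->2]=2 ship[0->1]=3 prod=3 -> inv=[3 8 2]
Step 3: demand=3,sold=2 ship[1->2]=2 ship[0->1]=3 prod=3 -> inv=[3 9 2]
Step 4: demand=3,sold=2 ship[1->2]=2 ship[0->1]=3 prod=3 -> inv=[3 10 2]
Step 5: demand=3,sold=2 ship[1->2]=2 ship[0->1]=3 prod=3 -> inv=[3 11 2]
Step 6: demand=3,sold=2 ship[1->2]=2 ship[0->1]=3 prod=3 -> inv=[3 12 2]

3 12 2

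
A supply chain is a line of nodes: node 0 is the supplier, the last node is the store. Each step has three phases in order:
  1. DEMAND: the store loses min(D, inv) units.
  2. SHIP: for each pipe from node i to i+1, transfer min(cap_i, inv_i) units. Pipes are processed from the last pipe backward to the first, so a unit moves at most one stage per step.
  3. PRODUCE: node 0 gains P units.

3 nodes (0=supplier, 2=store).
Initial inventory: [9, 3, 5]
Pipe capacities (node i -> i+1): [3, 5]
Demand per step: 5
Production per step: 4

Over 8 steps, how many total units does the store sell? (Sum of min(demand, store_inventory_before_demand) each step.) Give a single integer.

Step 1: sold=5 (running total=5) -> [10 3 3]
Step 2: sold=3 (running total=8) -> [11 3 3]
Step 3: sold=3 (running total=11) -> [12 3 3]
Step 4: sold=3 (running total=14) -> [13 3 3]
Step 5: sold=3 (running total=17) -> [14 3 3]
Step 6: sold=3 (running total=20) -> [15 3 3]
Step 7: sold=3 (running total=23) -> [16 3 3]
Step 8: sold=3 (running total=26) -> [17 3 3]

Answer: 26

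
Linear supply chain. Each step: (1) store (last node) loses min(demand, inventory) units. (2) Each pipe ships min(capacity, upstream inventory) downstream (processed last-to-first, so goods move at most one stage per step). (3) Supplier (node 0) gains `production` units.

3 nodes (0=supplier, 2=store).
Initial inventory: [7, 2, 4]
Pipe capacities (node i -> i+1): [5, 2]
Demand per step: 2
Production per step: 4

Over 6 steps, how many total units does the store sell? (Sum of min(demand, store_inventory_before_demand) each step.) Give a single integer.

Answer: 12

Derivation:
Step 1: sold=2 (running total=2) -> [6 5 4]
Step 2: sold=2 (running total=4) -> [5 8 4]
Step 3: sold=2 (running total=6) -> [4 11 4]
Step 4: sold=2 (running total=8) -> [4 13 4]
Step 5: sold=2 (running total=10) -> [4 15 4]
Step 6: sold=2 (running total=12) -> [4 17 4]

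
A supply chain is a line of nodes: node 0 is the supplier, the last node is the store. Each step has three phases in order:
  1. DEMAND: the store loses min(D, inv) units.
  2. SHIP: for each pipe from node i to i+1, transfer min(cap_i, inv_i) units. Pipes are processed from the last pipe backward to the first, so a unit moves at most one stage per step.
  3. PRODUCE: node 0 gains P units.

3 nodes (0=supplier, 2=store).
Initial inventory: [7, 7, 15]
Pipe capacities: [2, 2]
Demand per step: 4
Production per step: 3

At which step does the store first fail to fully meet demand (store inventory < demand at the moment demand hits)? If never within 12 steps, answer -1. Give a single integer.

Step 1: demand=4,sold=4 ship[1->2]=2 ship[0->1]=2 prod=3 -> [8 7 13]
Step 2: demand=4,sold=4 ship[1->2]=2 ship[0->1]=2 prod=3 -> [9 7 11]
Step 3: demand=4,sold=4 ship[1->2]=2 ship[0->1]=2 prod=3 -> [10 7 9]
Step 4: demand=4,sold=4 ship[1->2]=2 ship[0->1]=2 prod=3 -> [11 7 7]
Step 5: demand=4,sold=4 ship[1->2]=2 ship[0->1]=2 prod=3 -> [12 7 5]
Step 6: demand=4,sold=4 ship[1->2]=2 ship[0->1]=2 prod=3 -> [13 7 3]
Step 7: demand=4,sold=3 ship[1->2]=2 ship[0->1]=2 prod=3 -> [14 7 2]
Step 8: demand=4,sold=2 ship[1->2]=2 ship[0->1]=2 prod=3 -> [15 7 2]
Step 9: demand=4,sold=2 ship[1->2]=2 ship[0->1]=2 prod=3 -> [16 7 2]
Step 10: demand=4,sold=2 ship[1->2]=2 ship[0->1]=2 prod=3 -> [17 7 2]
Step 11: demand=4,sold=2 ship[1->2]=2 ship[0->1]=2 prod=3 -> [18 7 2]
Step 12: demand=4,sold=2 ship[1->2]=2 ship[0->1]=2 prod=3 -> [19 7 2]
First stockout at step 7

7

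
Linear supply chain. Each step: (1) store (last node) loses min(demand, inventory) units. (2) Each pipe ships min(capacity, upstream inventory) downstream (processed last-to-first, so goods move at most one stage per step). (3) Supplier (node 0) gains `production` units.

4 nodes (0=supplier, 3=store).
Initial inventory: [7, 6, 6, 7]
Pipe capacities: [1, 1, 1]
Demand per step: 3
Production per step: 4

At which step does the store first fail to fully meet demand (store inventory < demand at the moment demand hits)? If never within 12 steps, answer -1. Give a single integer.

Step 1: demand=3,sold=3 ship[2->3]=1 ship[1->2]=1 ship[0->1]=1 prod=4 -> [10 6 6 5]
Step 2: demand=3,sold=3 ship[2->3]=1 ship[1->2]=1 ship[0->1]=1 prod=4 -> [13 6 6 3]
Step 3: demand=3,sold=3 ship[2->3]=1 ship[1->2]=1 ship[0->1]=1 prod=4 -> [16 6 6 1]
Step 4: demand=3,sold=1 ship[2->3]=1 ship[1->2]=1 ship[0->1]=1 prod=4 -> [19 6 6 1]
Step 5: demand=3,sold=1 ship[2->3]=1 ship[1->2]=1 ship[0->1]=1 prod=4 -> [22 6 6 1]
Step 6: demand=3,sold=1 ship[2->3]=1 ship[1->2]=1 ship[0->1]=1 prod=4 -> [25 6 6 1]
Step 7: demand=3,sold=1 ship[2->3]=1 ship[1->2]=1 ship[0->1]=1 prod=4 -> [28 6 6 1]
Step 8: demand=3,sold=1 ship[2->3]=1 ship[1->2]=1 ship[0->1]=1 prod=4 -> [31 6 6 1]
Step 9: demand=3,sold=1 ship[2->3]=1 ship[1->2]=1 ship[0->1]=1 prod=4 -> [34 6 6 1]
Step 10: demand=3,sold=1 ship[2->3]=1 ship[1->2]=1 ship[0->1]=1 prod=4 -> [37 6 6 1]
Step 11: demand=3,sold=1 ship[2->3]=1 ship[1->2]=1 ship[0->1]=1 prod=4 -> [40 6 6 1]
Step 12: demand=3,sold=1 ship[2->3]=1 ship[1->2]=1 ship[0->1]=1 prod=4 -> [43 6 6 1]
First stockout at step 4

4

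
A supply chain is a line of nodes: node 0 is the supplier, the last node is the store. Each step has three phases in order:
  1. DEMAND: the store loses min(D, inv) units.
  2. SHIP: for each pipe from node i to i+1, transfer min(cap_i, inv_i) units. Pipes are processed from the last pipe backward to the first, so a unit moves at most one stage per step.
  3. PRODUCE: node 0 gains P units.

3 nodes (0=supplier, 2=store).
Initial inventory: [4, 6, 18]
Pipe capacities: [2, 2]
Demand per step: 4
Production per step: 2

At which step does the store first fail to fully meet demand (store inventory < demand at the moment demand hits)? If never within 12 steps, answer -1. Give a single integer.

Step 1: demand=4,sold=4 ship[1->2]=2 ship[0->1]=2 prod=2 -> [4 6 16]
Step 2: demand=4,sold=4 ship[1->2]=2 ship[0->1]=2 prod=2 -> [4 6 14]
Step 3: demand=4,sold=4 ship[1->2]=2 ship[0->1]=2 prod=2 -> [4 6 12]
Step 4: demand=4,sold=4 ship[1->2]=2 ship[0->1]=2 prod=2 -> [4 6 10]
Step 5: demand=4,sold=4 ship[1->2]=2 ship[0->1]=2 prod=2 -> [4 6 8]
Step 6: demand=4,sold=4 ship[1->2]=2 ship[0->1]=2 prod=2 -> [4 6 6]
Step 7: demand=4,sold=4 ship[1->2]=2 ship[0->1]=2 prod=2 -> [4 6 4]
Step 8: demand=4,sold=4 ship[1->2]=2 ship[0->1]=2 prod=2 -> [4 6 2]
Step 9: demand=4,sold=2 ship[1->2]=2 ship[0->1]=2 prod=2 -> [4 6 2]
Step 10: demand=4,sold=2 ship[1->2]=2 ship[0->1]=2 prod=2 -> [4 6 2]
Step 11: demand=4,sold=2 ship[1->2]=2 ship[0->1]=2 prod=2 -> [4 6 2]
Step 12: demand=4,sold=2 ship[1->2]=2 ship[0->1]=2 prod=2 -> [4 6 2]
First stockout at step 9

9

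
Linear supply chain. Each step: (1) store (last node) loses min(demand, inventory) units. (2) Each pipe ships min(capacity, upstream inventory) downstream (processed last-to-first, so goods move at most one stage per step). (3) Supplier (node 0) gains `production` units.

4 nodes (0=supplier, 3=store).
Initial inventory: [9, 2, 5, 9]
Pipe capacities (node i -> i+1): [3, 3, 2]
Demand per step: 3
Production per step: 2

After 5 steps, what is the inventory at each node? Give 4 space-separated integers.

Step 1: demand=3,sold=3 ship[2->3]=2 ship[1->2]=2 ship[0->1]=3 prod=2 -> inv=[8 3 5 8]
Step 2: demand=3,sold=3 ship[2->3]=2 ship[1->2]=3 ship[0->1]=3 prod=2 -> inv=[7 3 6 7]
Step 3: demand=3,sold=3 ship[2->3]=2 ship[1->2]=3 ship[0->1]=3 prod=2 -> inv=[6 3 7 6]
Step 4: demand=3,sold=3 ship[2->3]=2 ship[1->2]=3 ship[0->1]=3 prod=2 -> inv=[5 3 8 5]
Step 5: demand=3,sold=3 ship[2->3]=2 ship[1->2]=3 ship[0->1]=3 prod=2 -> inv=[4 3 9 4]

4 3 9 4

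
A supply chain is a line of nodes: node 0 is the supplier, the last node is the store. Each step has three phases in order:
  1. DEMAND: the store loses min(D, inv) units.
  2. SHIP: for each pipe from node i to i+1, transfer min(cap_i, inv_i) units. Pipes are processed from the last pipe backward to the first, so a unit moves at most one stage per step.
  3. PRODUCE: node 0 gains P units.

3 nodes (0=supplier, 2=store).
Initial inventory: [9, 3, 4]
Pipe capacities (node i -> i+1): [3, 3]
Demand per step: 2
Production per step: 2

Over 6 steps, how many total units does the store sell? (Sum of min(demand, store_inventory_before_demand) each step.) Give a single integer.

Answer: 12

Derivation:
Step 1: sold=2 (running total=2) -> [8 3 5]
Step 2: sold=2 (running total=4) -> [7 3 6]
Step 3: sold=2 (running total=6) -> [6 3 7]
Step 4: sold=2 (running total=8) -> [5 3 8]
Step 5: sold=2 (running total=10) -> [4 3 9]
Step 6: sold=2 (running total=12) -> [3 3 10]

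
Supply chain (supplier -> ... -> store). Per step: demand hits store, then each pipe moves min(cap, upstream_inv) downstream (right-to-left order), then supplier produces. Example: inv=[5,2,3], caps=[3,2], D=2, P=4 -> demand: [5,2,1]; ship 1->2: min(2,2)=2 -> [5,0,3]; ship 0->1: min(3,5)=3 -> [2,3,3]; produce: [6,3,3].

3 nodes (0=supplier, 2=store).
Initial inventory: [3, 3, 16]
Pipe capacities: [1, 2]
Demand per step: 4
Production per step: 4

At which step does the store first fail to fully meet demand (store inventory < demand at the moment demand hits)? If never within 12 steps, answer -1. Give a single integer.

Step 1: demand=4,sold=4 ship[1->2]=2 ship[0->1]=1 prod=4 -> [6 2 14]
Step 2: demand=4,sold=4 ship[1->2]=2 ship[0->1]=1 prod=4 -> [9 1 12]
Step 3: demand=4,sold=4 ship[1->2]=1 ship[0->1]=1 prod=4 -> [12 1 9]
Step 4: demand=4,sold=4 ship[1->2]=1 ship[0->1]=1 prod=4 -> [15 1 6]
Step 5: demand=4,sold=4 ship[1->2]=1 ship[0->1]=1 prod=4 -> [18 1 3]
Step 6: demand=4,sold=3 ship[1->2]=1 ship[0->1]=1 prod=4 -> [21 1 1]
Step 7: demand=4,sold=1 ship[1->2]=1 ship[0->1]=1 prod=4 -> [24 1 1]
Step 8: demand=4,sold=1 ship[1->2]=1 ship[0->1]=1 prod=4 -> [27 1 1]
Step 9: demand=4,sold=1 ship[1->2]=1 ship[0->1]=1 prod=4 -> [30 1 1]
Step 10: demand=4,sold=1 ship[1->2]=1 ship[0->1]=1 prod=4 -> [33 1 1]
Step 11: demand=4,sold=1 ship[1->2]=1 ship[0->1]=1 prod=4 -> [36 1 1]
Step 12: demand=4,sold=1 ship[1->2]=1 ship[0->1]=1 prod=4 -> [39 1 1]
First stockout at step 6

6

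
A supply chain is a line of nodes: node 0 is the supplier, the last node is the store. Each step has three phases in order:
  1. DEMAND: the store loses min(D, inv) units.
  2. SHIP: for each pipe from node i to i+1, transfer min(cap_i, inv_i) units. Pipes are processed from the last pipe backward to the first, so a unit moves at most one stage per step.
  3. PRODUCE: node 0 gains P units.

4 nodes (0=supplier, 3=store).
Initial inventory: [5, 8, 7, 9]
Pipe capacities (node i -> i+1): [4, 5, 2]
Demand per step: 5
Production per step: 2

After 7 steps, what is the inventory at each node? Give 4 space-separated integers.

Step 1: demand=5,sold=5 ship[2->3]=2 ship[1->2]=5 ship[0->1]=4 prod=2 -> inv=[3 7 10 6]
Step 2: demand=5,sold=5 ship[2->3]=2 ship[1->2]=5 ship[0->1]=3 prod=2 -> inv=[2 5 13 3]
Step 3: demand=5,sold=3 ship[2->3]=2 ship[1->2]=5 ship[0->1]=2 prod=2 -> inv=[2 2 16 2]
Step 4: demand=5,sold=2 ship[2->3]=2 ship[1->2]=2 ship[0->1]=2 prod=2 -> inv=[2 2 16 2]
Step 5: demand=5,sold=2 ship[2->3]=2 ship[1->2]=2 ship[0->1]=2 prod=2 -> inv=[2 2 16 2]
Step 6: demand=5,sold=2 ship[2->3]=2 ship[1->2]=2 ship[0->1]=2 prod=2 -> inv=[2 2 16 2]
Step 7: demand=5,sold=2 ship[2->3]=2 ship[1->2]=2 ship[0->1]=2 prod=2 -> inv=[2 2 16 2]

2 2 16 2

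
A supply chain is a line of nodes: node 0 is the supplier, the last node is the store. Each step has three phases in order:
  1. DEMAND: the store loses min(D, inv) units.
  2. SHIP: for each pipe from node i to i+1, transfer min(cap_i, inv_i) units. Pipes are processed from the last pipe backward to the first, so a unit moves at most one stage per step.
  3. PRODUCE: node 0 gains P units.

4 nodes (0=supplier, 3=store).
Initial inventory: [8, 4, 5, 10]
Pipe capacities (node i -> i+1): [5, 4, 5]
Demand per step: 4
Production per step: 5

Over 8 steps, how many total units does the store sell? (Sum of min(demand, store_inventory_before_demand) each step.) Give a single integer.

Step 1: sold=4 (running total=4) -> [8 5 4 11]
Step 2: sold=4 (running total=8) -> [8 6 4 11]
Step 3: sold=4 (running total=12) -> [8 7 4 11]
Step 4: sold=4 (running total=16) -> [8 8 4 11]
Step 5: sold=4 (running total=20) -> [8 9 4 11]
Step 6: sold=4 (running total=24) -> [8 10 4 11]
Step 7: sold=4 (running total=28) -> [8 11 4 11]
Step 8: sold=4 (running total=32) -> [8 12 4 11]

Answer: 32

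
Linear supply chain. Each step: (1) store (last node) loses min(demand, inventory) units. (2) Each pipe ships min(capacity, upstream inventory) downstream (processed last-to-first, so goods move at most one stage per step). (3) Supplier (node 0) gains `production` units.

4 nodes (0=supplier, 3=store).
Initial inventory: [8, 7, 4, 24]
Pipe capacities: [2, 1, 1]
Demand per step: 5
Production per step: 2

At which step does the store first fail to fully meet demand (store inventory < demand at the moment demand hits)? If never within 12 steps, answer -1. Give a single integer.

Step 1: demand=5,sold=5 ship[2->3]=1 ship[1->2]=1 ship[0->1]=2 prod=2 -> [8 8 4 20]
Step 2: demand=5,sold=5 ship[2->3]=1 ship[1->2]=1 ship[0->1]=2 prod=2 -> [8 9 4 16]
Step 3: demand=5,sold=5 ship[2->3]=1 ship[1->2]=1 ship[0->1]=2 prod=2 -> [8 10 4 12]
Step 4: demand=5,sold=5 ship[2->3]=1 ship[1->2]=1 ship[0->1]=2 prod=2 -> [8 11 4 8]
Step 5: demand=5,sold=5 ship[2->3]=1 ship[1->2]=1 ship[0->1]=2 prod=2 -> [8 12 4 4]
Step 6: demand=5,sold=4 ship[2->3]=1 ship[1->2]=1 ship[0->1]=2 prod=2 -> [8 13 4 1]
Step 7: demand=5,sold=1 ship[2->3]=1 ship[1->2]=1 ship[0->1]=2 prod=2 -> [8 14 4 1]
Step 8: demand=5,sold=1 ship[2->3]=1 ship[1->2]=1 ship[0->1]=2 prod=2 -> [8 15 4 1]
Step 9: demand=5,sold=1 ship[2->3]=1 ship[1->2]=1 ship[0->1]=2 prod=2 -> [8 16 4 1]
Step 10: demand=5,sold=1 ship[2->3]=1 ship[1->2]=1 ship[0->1]=2 prod=2 -> [8 17 4 1]
Step 11: demand=5,sold=1 ship[2->3]=1 ship[1->2]=1 ship[0->1]=2 prod=2 -> [8 18 4 1]
Step 12: demand=5,sold=1 ship[2->3]=1 ship[1->2]=1 ship[0->1]=2 prod=2 -> [8 19 4 1]
First stockout at step 6

6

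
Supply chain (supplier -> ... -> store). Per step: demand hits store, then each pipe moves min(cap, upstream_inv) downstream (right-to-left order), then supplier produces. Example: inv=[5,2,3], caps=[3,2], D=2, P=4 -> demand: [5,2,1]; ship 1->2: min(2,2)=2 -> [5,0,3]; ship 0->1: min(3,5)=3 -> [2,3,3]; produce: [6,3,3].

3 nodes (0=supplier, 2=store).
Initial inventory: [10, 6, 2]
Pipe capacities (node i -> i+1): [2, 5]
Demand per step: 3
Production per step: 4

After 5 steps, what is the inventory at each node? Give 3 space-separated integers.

Step 1: demand=3,sold=2 ship[1->2]=5 ship[0->1]=2 prod=4 -> inv=[12 3 5]
Step 2: demand=3,sold=3 ship[1->2]=3 ship[0->1]=2 prod=4 -> inv=[14 2 5]
Step 3: demand=3,sold=3 ship[1->2]=2 ship[0->1]=2 prod=4 -> inv=[16 2 4]
Step 4: demand=3,sold=3 ship[1->2]=2 ship[0->1]=2 prod=4 -> inv=[18 2 3]
Step 5: demand=3,sold=3 ship[1->2]=2 ship[0->1]=2 prod=4 -> inv=[20 2 2]

20 2 2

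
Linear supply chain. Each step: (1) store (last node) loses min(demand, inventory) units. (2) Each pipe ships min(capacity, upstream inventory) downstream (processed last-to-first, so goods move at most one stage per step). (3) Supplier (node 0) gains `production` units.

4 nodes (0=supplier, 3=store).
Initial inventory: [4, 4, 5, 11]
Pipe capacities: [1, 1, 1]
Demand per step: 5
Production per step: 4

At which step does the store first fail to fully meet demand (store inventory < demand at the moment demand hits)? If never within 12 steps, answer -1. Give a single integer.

Step 1: demand=5,sold=5 ship[2->3]=1 ship[1->2]=1 ship[0->1]=1 prod=4 -> [7 4 5 7]
Step 2: demand=5,sold=5 ship[2->3]=1 ship[1->2]=1 ship[0->1]=1 prod=4 -> [10 4 5 3]
Step 3: demand=5,sold=3 ship[2->3]=1 ship[1->2]=1 ship[0->1]=1 prod=4 -> [13 4 5 1]
Step 4: demand=5,sold=1 ship[2->3]=1 ship[1->2]=1 ship[0->1]=1 prod=4 -> [16 4 5 1]
Step 5: demand=5,sold=1 ship[2->3]=1 ship[1->2]=1 ship[0->1]=1 prod=4 -> [19 4 5 1]
Step 6: demand=5,sold=1 ship[2->3]=1 ship[1->2]=1 ship[0->1]=1 prod=4 -> [22 4 5 1]
Step 7: demand=5,sold=1 ship[2->3]=1 ship[1->2]=1 ship[0->1]=1 prod=4 -> [25 4 5 1]
Step 8: demand=5,sold=1 ship[2->3]=1 ship[1->2]=1 ship[0->1]=1 prod=4 -> [28 4 5 1]
Step 9: demand=5,sold=1 ship[2->3]=1 ship[1->2]=1 ship[0->1]=1 prod=4 -> [31 4 5 1]
Step 10: demand=5,sold=1 ship[2->3]=1 ship[1->2]=1 ship[0->1]=1 prod=4 -> [34 4 5 1]
Step 11: demand=5,sold=1 ship[2->3]=1 ship[1->2]=1 ship[0->1]=1 prod=4 -> [37 4 5 1]
Step 12: demand=5,sold=1 ship[2->3]=1 ship[1->2]=1 ship[0->1]=1 prod=4 -> [40 4 5 1]
First stockout at step 3

3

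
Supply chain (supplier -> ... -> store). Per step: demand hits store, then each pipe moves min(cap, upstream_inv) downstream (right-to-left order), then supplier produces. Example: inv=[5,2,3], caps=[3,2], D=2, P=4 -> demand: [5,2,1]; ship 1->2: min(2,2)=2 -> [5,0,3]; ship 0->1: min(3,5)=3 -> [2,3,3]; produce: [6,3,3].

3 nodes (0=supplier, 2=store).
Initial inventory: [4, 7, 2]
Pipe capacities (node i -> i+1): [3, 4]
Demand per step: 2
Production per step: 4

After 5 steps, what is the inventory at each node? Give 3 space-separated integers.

Step 1: demand=2,sold=2 ship[1->2]=4 ship[0->1]=3 prod=4 -> inv=[5 6 4]
Step 2: demand=2,sold=2 ship[1->2]=4 ship[0->1]=3 prod=4 -> inv=[6 5 6]
Step 3: demand=2,sold=2 ship[1->2]=4 ship[0->1]=3 prod=4 -> inv=[7 4 8]
Step 4: demand=2,sold=2 ship[1->2]=4 ship[0->1]=3 prod=4 -> inv=[8 3 10]
Step 5: demand=2,sold=2 ship[1->2]=3 ship[0->1]=3 prod=4 -> inv=[9 3 11]

9 3 11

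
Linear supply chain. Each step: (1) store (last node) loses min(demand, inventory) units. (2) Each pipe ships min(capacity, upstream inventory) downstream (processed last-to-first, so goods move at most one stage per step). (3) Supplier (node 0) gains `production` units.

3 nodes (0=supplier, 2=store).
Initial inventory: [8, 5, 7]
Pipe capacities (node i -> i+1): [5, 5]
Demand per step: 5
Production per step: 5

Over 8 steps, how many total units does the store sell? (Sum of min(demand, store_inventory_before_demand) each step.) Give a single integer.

Step 1: sold=5 (running total=5) -> [8 5 7]
Step 2: sold=5 (running total=10) -> [8 5 7]
Step 3: sold=5 (running total=15) -> [8 5 7]
Step 4: sold=5 (running total=20) -> [8 5 7]
Step 5: sold=5 (running total=25) -> [8 5 7]
Step 6: sold=5 (running total=30) -> [8 5 7]
Step 7: sold=5 (running total=35) -> [8 5 7]
Step 8: sold=5 (running total=40) -> [8 5 7]

Answer: 40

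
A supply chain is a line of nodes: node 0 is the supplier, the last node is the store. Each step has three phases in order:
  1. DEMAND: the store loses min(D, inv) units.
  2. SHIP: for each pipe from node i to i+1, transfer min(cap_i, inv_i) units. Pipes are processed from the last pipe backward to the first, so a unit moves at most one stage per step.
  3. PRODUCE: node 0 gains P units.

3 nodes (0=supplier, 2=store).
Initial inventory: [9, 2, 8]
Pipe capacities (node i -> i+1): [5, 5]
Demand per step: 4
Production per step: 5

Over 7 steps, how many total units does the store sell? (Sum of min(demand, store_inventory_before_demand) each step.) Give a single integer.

Step 1: sold=4 (running total=4) -> [9 5 6]
Step 2: sold=4 (running total=8) -> [9 5 7]
Step 3: sold=4 (running total=12) -> [9 5 8]
Step 4: sold=4 (running total=16) -> [9 5 9]
Step 5: sold=4 (running total=20) -> [9 5 10]
Step 6: sold=4 (running total=24) -> [9 5 11]
Step 7: sold=4 (running total=28) -> [9 5 12]

Answer: 28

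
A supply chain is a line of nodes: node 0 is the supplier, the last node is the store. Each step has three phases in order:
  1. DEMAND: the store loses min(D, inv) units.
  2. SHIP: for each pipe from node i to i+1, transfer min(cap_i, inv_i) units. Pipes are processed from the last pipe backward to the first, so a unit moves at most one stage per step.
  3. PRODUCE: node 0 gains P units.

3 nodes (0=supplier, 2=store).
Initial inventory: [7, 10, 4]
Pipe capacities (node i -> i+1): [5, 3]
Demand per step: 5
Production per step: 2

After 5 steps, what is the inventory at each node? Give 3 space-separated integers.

Step 1: demand=5,sold=4 ship[1->2]=3 ship[0->1]=5 prod=2 -> inv=[4 12 3]
Step 2: demand=5,sold=3 ship[1->2]=3 ship[0->1]=4 prod=2 -> inv=[2 13 3]
Step 3: demand=5,sold=3 ship[1->2]=3 ship[0->1]=2 prod=2 -> inv=[2 12 3]
Step 4: demand=5,sold=3 ship[1->2]=3 ship[0->1]=2 prod=2 -> inv=[2 11 3]
Step 5: demand=5,sold=3 ship[1->2]=3 ship[0->1]=2 prod=2 -> inv=[2 10 3]

2 10 3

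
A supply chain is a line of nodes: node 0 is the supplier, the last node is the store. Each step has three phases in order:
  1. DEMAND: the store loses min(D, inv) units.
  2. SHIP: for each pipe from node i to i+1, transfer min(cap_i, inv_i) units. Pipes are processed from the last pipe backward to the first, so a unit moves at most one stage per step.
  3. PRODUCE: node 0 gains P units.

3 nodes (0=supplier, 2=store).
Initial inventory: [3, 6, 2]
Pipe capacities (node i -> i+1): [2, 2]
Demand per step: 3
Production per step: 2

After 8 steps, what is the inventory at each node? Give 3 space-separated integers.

Step 1: demand=3,sold=2 ship[1->2]=2 ship[0->1]=2 prod=2 -> inv=[3 6 2]
Step 2: demand=3,sold=2 ship[1->2]=2 ship[0->1]=2 prod=2 -> inv=[3 6 2]
Step 3: demand=3,sold=2 ship[1->2]=2 ship[0->1]=2 prod=2 -> inv=[3 6 2]
Step 4: demand=3,sold=2 ship[1->2]=2 ship[0->1]=2 prod=2 -> inv=[3 6 2]
Step 5: demand=3,sold=2 ship[1->2]=2 ship[0->1]=2 prod=2 -> inv=[3 6 2]
Step 6: demand=3,sold=2 ship[1->2]=2 ship[0->1]=2 prod=2 -> inv=[3 6 2]
Step 7: demand=3,sold=2 ship[1->2]=2 ship[0->1]=2 prod=2 -> inv=[3 6 2]
Step 8: demand=3,sold=2 ship[1->2]=2 ship[0->1]=2 prod=2 -> inv=[3 6 2]

3 6 2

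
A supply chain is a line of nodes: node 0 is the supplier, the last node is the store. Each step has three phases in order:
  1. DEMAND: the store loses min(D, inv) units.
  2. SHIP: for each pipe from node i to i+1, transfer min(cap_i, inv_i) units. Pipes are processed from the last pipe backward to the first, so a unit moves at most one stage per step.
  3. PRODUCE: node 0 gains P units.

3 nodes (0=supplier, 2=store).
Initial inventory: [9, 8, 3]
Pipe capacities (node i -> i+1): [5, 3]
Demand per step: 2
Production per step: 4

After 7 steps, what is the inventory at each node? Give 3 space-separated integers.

Step 1: demand=2,sold=2 ship[1->2]=3 ship[0->1]=5 prod=4 -> inv=[8 10 4]
Step 2: demand=2,sold=2 ship[1->2]=3 ship[0->1]=5 prod=4 -> inv=[7 12 5]
Step 3: demand=2,sold=2 ship[1->2]=3 ship[0->1]=5 prod=4 -> inv=[6 14 6]
Step 4: demand=2,sold=2 ship[1->2]=3 ship[0->1]=5 prod=4 -> inv=[5 16 7]
Step 5: demand=2,sold=2 ship[1->2]=3 ship[0->1]=5 prod=4 -> inv=[4 18 8]
Step 6: demand=2,sold=2 ship[1->2]=3 ship[0->1]=4 prod=4 -> inv=[4 19 9]
Step 7: demand=2,sold=2 ship[1->2]=3 ship[0->1]=4 prod=4 -> inv=[4 20 10]

4 20 10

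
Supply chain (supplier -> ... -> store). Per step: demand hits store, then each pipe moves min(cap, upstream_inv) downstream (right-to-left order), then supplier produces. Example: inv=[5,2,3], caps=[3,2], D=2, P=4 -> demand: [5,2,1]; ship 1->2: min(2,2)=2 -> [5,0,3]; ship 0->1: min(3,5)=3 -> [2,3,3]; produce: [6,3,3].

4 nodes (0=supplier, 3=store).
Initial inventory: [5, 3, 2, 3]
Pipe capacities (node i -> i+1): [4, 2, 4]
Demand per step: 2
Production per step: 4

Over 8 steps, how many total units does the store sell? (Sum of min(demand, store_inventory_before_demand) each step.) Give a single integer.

Answer: 16

Derivation:
Step 1: sold=2 (running total=2) -> [5 5 2 3]
Step 2: sold=2 (running total=4) -> [5 7 2 3]
Step 3: sold=2 (running total=6) -> [5 9 2 3]
Step 4: sold=2 (running total=8) -> [5 11 2 3]
Step 5: sold=2 (running total=10) -> [5 13 2 3]
Step 6: sold=2 (running total=12) -> [5 15 2 3]
Step 7: sold=2 (running total=14) -> [5 17 2 3]
Step 8: sold=2 (running total=16) -> [5 19 2 3]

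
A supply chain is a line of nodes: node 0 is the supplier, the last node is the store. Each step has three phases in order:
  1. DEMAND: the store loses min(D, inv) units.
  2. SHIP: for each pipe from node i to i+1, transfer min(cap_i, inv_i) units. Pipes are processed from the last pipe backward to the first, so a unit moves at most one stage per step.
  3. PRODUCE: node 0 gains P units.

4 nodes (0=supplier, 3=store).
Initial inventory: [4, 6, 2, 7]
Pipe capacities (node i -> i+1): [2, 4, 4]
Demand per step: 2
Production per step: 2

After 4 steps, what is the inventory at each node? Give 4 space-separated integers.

Step 1: demand=2,sold=2 ship[2->3]=2 ship[1->2]=4 ship[0->1]=2 prod=2 -> inv=[4 4 4 7]
Step 2: demand=2,sold=2 ship[2->3]=4 ship[1->2]=4 ship[0->1]=2 prod=2 -> inv=[4 2 4 9]
Step 3: demand=2,sold=2 ship[2->3]=4 ship[1->2]=2 ship[0->1]=2 prod=2 -> inv=[4 2 2 11]
Step 4: demand=2,sold=2 ship[2->3]=2 ship[1->2]=2 ship[0->1]=2 prod=2 -> inv=[4 2 2 11]

4 2 2 11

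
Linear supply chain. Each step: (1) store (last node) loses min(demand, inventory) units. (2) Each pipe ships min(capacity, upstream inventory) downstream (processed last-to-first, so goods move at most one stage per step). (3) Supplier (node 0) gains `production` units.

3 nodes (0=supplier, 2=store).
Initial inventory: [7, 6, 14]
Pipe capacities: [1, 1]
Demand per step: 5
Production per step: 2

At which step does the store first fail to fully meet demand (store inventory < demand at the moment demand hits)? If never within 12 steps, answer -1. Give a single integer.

Step 1: demand=5,sold=5 ship[1->2]=1 ship[0->1]=1 prod=2 -> [8 6 10]
Step 2: demand=5,sold=5 ship[1->2]=1 ship[0->1]=1 prod=2 -> [9 6 6]
Step 3: demand=5,sold=5 ship[1->2]=1 ship[0->1]=1 prod=2 -> [10 6 2]
Step 4: demand=5,sold=2 ship[1->2]=1 ship[0->1]=1 prod=2 -> [11 6 1]
Step 5: demand=5,sold=1 ship[1->2]=1 ship[0->1]=1 prod=2 -> [12 6 1]
Step 6: demand=5,sold=1 ship[1->2]=1 ship[0->1]=1 prod=2 -> [13 6 1]
Step 7: demand=5,sold=1 ship[1->2]=1 ship[0->1]=1 prod=2 -> [14 6 1]
Step 8: demand=5,sold=1 ship[1->2]=1 ship[0->1]=1 prod=2 -> [15 6 1]
Step 9: demand=5,sold=1 ship[1->2]=1 ship[0->1]=1 prod=2 -> [16 6 1]
Step 10: demand=5,sold=1 ship[1->2]=1 ship[0->1]=1 prod=2 -> [17 6 1]
Step 11: demand=5,sold=1 ship[1->2]=1 ship[0->1]=1 prod=2 -> [18 6 1]
Step 12: demand=5,sold=1 ship[1->2]=1 ship[0->1]=1 prod=2 -> [19 6 1]
First stockout at step 4

4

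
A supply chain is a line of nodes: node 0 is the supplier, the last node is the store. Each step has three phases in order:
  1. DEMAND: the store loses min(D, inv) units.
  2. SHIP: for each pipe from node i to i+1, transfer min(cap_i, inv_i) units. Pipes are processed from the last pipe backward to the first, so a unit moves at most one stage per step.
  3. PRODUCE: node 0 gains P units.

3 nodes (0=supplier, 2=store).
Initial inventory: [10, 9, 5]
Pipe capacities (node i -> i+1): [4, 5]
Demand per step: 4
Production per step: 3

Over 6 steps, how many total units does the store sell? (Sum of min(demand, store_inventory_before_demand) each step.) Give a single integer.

Step 1: sold=4 (running total=4) -> [9 8 6]
Step 2: sold=4 (running total=8) -> [8 7 7]
Step 3: sold=4 (running total=12) -> [7 6 8]
Step 4: sold=4 (running total=16) -> [6 5 9]
Step 5: sold=4 (running total=20) -> [5 4 10]
Step 6: sold=4 (running total=24) -> [4 4 10]

Answer: 24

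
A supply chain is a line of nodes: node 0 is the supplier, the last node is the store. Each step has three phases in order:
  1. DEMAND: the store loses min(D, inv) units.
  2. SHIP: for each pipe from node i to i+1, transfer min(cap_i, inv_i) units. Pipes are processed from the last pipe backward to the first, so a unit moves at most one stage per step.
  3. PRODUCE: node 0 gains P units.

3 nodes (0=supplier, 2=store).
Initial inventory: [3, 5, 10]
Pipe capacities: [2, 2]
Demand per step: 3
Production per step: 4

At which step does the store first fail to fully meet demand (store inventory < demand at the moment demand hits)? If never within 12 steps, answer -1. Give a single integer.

Step 1: demand=3,sold=3 ship[1->2]=2 ship[0->1]=2 prod=4 -> [5 5 9]
Step 2: demand=3,sold=3 ship[1->2]=2 ship[0->1]=2 prod=4 -> [7 5 8]
Step 3: demand=3,sold=3 ship[1->2]=2 ship[0->1]=2 prod=4 -> [9 5 7]
Step 4: demand=3,sold=3 ship[1->2]=2 ship[0->1]=2 prod=4 -> [11 5 6]
Step 5: demand=3,sold=3 ship[1->2]=2 ship[0->1]=2 prod=4 -> [13 5 5]
Step 6: demand=3,sold=3 ship[1->2]=2 ship[0->1]=2 prod=4 -> [15 5 4]
Step 7: demand=3,sold=3 ship[1->2]=2 ship[0->1]=2 prod=4 -> [17 5 3]
Step 8: demand=3,sold=3 ship[1->2]=2 ship[0->1]=2 prod=4 -> [19 5 2]
Step 9: demand=3,sold=2 ship[1->2]=2 ship[0->1]=2 prod=4 -> [21 5 2]
Step 10: demand=3,sold=2 ship[1->2]=2 ship[0->1]=2 prod=4 -> [23 5 2]
Step 11: demand=3,sold=2 ship[1->2]=2 ship[0->1]=2 prod=4 -> [25 5 2]
Step 12: demand=3,sold=2 ship[1->2]=2 ship[0->1]=2 prod=4 -> [27 5 2]
First stockout at step 9

9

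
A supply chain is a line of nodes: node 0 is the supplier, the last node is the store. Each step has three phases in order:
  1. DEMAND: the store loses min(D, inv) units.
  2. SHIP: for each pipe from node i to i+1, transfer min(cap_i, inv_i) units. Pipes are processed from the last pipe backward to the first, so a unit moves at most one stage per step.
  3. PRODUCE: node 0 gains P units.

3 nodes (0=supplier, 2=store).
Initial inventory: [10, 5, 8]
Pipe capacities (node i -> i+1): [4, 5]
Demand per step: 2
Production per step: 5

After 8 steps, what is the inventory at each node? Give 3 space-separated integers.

Step 1: demand=2,sold=2 ship[1->2]=5 ship[0->1]=4 prod=5 -> inv=[11 4 11]
Step 2: demand=2,sold=2 ship[1->2]=4 ship[0->1]=4 prod=5 -> inv=[12 4 13]
Step 3: demand=2,sold=2 ship[1->2]=4 ship[0->1]=4 prod=5 -> inv=[13 4 15]
Step 4: demand=2,sold=2 ship[1->2]=4 ship[0->1]=4 prod=5 -> inv=[14 4 17]
Step 5: demand=2,sold=2 ship[1->2]=4 ship[0->1]=4 prod=5 -> inv=[15 4 19]
Step 6: demand=2,sold=2 ship[1->2]=4 ship[0->1]=4 prod=5 -> inv=[16 4 21]
Step 7: demand=2,sold=2 ship[1->2]=4 ship[0->1]=4 prod=5 -> inv=[17 4 23]
Step 8: demand=2,sold=2 ship[1->2]=4 ship[0->1]=4 prod=5 -> inv=[18 4 25]

18 4 25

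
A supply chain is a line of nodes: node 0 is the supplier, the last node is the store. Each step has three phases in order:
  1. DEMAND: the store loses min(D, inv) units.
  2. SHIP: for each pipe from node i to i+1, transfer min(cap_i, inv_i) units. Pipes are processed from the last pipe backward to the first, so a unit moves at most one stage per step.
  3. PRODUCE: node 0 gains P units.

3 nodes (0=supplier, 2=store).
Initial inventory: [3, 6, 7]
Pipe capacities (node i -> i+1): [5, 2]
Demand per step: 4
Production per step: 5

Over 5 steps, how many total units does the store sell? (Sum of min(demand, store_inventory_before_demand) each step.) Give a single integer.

Answer: 15

Derivation:
Step 1: sold=4 (running total=4) -> [5 7 5]
Step 2: sold=4 (running total=8) -> [5 10 3]
Step 3: sold=3 (running total=11) -> [5 13 2]
Step 4: sold=2 (running total=13) -> [5 16 2]
Step 5: sold=2 (running total=15) -> [5 19 2]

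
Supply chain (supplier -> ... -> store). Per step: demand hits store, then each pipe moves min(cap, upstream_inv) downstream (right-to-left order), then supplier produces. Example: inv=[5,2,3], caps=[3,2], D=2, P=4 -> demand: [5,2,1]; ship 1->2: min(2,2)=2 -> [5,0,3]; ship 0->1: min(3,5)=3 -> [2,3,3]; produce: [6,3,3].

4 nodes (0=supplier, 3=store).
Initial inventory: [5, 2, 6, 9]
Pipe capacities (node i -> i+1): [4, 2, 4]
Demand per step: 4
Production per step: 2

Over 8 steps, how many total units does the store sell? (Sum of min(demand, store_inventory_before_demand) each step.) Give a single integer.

Answer: 27

Derivation:
Step 1: sold=4 (running total=4) -> [3 4 4 9]
Step 2: sold=4 (running total=8) -> [2 5 2 9]
Step 3: sold=4 (running total=12) -> [2 5 2 7]
Step 4: sold=4 (running total=16) -> [2 5 2 5]
Step 5: sold=4 (running total=20) -> [2 5 2 3]
Step 6: sold=3 (running total=23) -> [2 5 2 2]
Step 7: sold=2 (running total=25) -> [2 5 2 2]
Step 8: sold=2 (running total=27) -> [2 5 2 2]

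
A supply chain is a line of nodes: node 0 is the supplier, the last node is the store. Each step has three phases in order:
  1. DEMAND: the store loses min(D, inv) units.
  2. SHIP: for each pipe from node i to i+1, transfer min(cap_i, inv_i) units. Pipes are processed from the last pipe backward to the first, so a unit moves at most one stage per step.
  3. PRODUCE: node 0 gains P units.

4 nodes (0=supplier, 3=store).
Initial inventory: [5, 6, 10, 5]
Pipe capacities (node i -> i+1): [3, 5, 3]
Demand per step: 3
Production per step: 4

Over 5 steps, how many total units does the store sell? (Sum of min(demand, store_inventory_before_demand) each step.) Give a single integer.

Answer: 15

Derivation:
Step 1: sold=3 (running total=3) -> [6 4 12 5]
Step 2: sold=3 (running total=6) -> [7 3 13 5]
Step 3: sold=3 (running total=9) -> [8 3 13 5]
Step 4: sold=3 (running total=12) -> [9 3 13 5]
Step 5: sold=3 (running total=15) -> [10 3 13 5]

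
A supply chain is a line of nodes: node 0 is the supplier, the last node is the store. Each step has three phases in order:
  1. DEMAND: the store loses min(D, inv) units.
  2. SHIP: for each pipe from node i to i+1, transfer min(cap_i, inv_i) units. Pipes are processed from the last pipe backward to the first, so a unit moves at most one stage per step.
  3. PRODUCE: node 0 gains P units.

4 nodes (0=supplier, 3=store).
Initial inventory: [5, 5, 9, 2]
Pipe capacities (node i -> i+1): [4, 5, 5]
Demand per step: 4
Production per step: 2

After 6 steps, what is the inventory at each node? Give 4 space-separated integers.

Step 1: demand=4,sold=2 ship[2->3]=5 ship[1->2]=5 ship[0->1]=4 prod=2 -> inv=[3 4 9 5]
Step 2: demand=4,sold=4 ship[2->3]=5 ship[1->2]=4 ship[0->1]=3 prod=2 -> inv=[2 3 8 6]
Step 3: demand=4,sold=4 ship[2->3]=5 ship[1->2]=3 ship[0->1]=2 prod=2 -> inv=[2 2 6 7]
Step 4: demand=4,sold=4 ship[2->3]=5 ship[1->2]=2 ship[0->1]=2 prod=2 -> inv=[2 2 3 8]
Step 5: demand=4,sold=4 ship[2->3]=3 ship[1->2]=2 ship[0->1]=2 prod=2 -> inv=[2 2 2 7]
Step 6: demand=4,sold=4 ship[2->3]=2 ship[1->2]=2 ship[0->1]=2 prod=2 -> inv=[2 2 2 5]

2 2 2 5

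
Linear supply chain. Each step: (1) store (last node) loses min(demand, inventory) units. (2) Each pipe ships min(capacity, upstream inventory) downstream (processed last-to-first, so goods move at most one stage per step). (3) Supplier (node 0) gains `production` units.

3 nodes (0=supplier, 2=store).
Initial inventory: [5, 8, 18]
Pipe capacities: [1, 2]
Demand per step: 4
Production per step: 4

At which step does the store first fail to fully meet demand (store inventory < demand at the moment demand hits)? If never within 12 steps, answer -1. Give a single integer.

Step 1: demand=4,sold=4 ship[1->2]=2 ship[0->1]=1 prod=4 -> [8 7 16]
Step 2: demand=4,sold=4 ship[1->2]=2 ship[0->1]=1 prod=4 -> [11 6 14]
Step 3: demand=4,sold=4 ship[1->2]=2 ship[0->1]=1 prod=4 -> [14 5 12]
Step 4: demand=4,sold=4 ship[1->2]=2 ship[0->1]=1 prod=4 -> [17 4 10]
Step 5: demand=4,sold=4 ship[1->2]=2 ship[0->1]=1 prod=4 -> [20 3 8]
Step 6: demand=4,sold=4 ship[1->2]=2 ship[0->1]=1 prod=4 -> [23 2 6]
Step 7: demand=4,sold=4 ship[1->2]=2 ship[0->1]=1 prod=4 -> [26 1 4]
Step 8: demand=4,sold=4 ship[1->2]=1 ship[0->1]=1 prod=4 -> [29 1 1]
Step 9: demand=4,sold=1 ship[1->2]=1 ship[0->1]=1 prod=4 -> [32 1 1]
Step 10: demand=4,sold=1 ship[1->2]=1 ship[0->1]=1 prod=4 -> [35 1 1]
Step 11: demand=4,sold=1 ship[1->2]=1 ship[0->1]=1 prod=4 -> [38 1 1]
Step 12: demand=4,sold=1 ship[1->2]=1 ship[0->1]=1 prod=4 -> [41 1 1]
First stockout at step 9

9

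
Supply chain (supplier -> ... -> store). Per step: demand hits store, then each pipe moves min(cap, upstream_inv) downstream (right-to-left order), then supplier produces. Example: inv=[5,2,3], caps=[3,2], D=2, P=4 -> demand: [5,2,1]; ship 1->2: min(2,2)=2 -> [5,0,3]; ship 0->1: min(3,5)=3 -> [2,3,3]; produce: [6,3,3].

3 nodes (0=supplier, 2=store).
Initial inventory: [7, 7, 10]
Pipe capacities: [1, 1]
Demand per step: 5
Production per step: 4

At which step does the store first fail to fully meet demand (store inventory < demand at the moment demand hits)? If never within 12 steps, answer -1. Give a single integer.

Step 1: demand=5,sold=5 ship[1->2]=1 ship[0->1]=1 prod=4 -> [10 7 6]
Step 2: demand=5,sold=5 ship[1->2]=1 ship[0->1]=1 prod=4 -> [13 7 2]
Step 3: demand=5,sold=2 ship[1->2]=1 ship[0->1]=1 prod=4 -> [16 7 1]
Step 4: demand=5,sold=1 ship[1->2]=1 ship[0->1]=1 prod=4 -> [19 7 1]
Step 5: demand=5,sold=1 ship[1->2]=1 ship[0->1]=1 prod=4 -> [22 7 1]
Step 6: demand=5,sold=1 ship[1->2]=1 ship[0->1]=1 prod=4 -> [25 7 1]
Step 7: demand=5,sold=1 ship[1->2]=1 ship[0->1]=1 prod=4 -> [28 7 1]
Step 8: demand=5,sold=1 ship[1->2]=1 ship[0->1]=1 prod=4 -> [31 7 1]
Step 9: demand=5,sold=1 ship[1->2]=1 ship[0->1]=1 prod=4 -> [34 7 1]
Step 10: demand=5,sold=1 ship[1->2]=1 ship[0->1]=1 prod=4 -> [37 7 1]
Step 11: demand=5,sold=1 ship[1->2]=1 ship[0->1]=1 prod=4 -> [40 7 1]
Step 12: demand=5,sold=1 ship[1->2]=1 ship[0->1]=1 prod=4 -> [43 7 1]
First stockout at step 3

3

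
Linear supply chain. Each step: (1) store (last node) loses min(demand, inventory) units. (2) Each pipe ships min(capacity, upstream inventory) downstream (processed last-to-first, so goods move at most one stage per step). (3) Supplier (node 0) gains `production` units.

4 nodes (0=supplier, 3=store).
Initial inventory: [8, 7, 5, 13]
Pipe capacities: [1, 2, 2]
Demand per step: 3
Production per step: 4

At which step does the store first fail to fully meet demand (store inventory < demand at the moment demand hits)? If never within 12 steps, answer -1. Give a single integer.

Step 1: demand=3,sold=3 ship[2->3]=2 ship[1->2]=2 ship[0->1]=1 prod=4 -> [11 6 5 12]
Step 2: demand=3,sold=3 ship[2->3]=2 ship[1->2]=2 ship[0->1]=1 prod=4 -> [14 5 5 11]
Step 3: demand=3,sold=3 ship[2->3]=2 ship[1->2]=2 ship[0->1]=1 prod=4 -> [17 4 5 10]
Step 4: demand=3,sold=3 ship[2->3]=2 ship[1->2]=2 ship[0->1]=1 prod=4 -> [20 3 5 9]
Step 5: demand=3,sold=3 ship[2->3]=2 ship[1->2]=2 ship[0->1]=1 prod=4 -> [23 2 5 8]
Step 6: demand=3,sold=3 ship[2->3]=2 ship[1->2]=2 ship[0->1]=1 prod=4 -> [26 1 5 7]
Step 7: demand=3,sold=3 ship[2->3]=2 ship[1->2]=1 ship[0->1]=1 prod=4 -> [29 1 4 6]
Step 8: demand=3,sold=3 ship[2->3]=2 ship[1->2]=1 ship[0->1]=1 prod=4 -> [32 1 3 5]
Step 9: demand=3,sold=3 ship[2->3]=2 ship[1->2]=1 ship[0->1]=1 prod=4 -> [35 1 2 4]
Step 10: demand=3,sold=3 ship[2->3]=2 ship[1->2]=1 ship[0->1]=1 prod=4 -> [38 1 1 3]
Step 11: demand=3,sold=3 ship[2->3]=1 ship[1->2]=1 ship[0->1]=1 prod=4 -> [41 1 1 1]
Step 12: demand=3,sold=1 ship[2->3]=1 ship[1->2]=1 ship[0->1]=1 prod=4 -> [44 1 1 1]
First stockout at step 12

12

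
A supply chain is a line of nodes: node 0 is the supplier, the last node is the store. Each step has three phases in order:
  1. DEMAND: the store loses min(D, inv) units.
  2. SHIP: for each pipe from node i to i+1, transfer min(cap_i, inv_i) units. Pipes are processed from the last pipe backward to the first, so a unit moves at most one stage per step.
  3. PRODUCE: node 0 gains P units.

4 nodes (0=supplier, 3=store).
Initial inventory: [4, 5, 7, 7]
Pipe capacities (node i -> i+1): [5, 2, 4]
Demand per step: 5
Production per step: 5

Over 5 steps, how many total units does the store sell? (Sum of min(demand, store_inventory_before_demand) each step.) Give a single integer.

Answer: 20

Derivation:
Step 1: sold=5 (running total=5) -> [5 7 5 6]
Step 2: sold=5 (running total=10) -> [5 10 3 5]
Step 3: sold=5 (running total=15) -> [5 13 2 3]
Step 4: sold=3 (running total=18) -> [5 16 2 2]
Step 5: sold=2 (running total=20) -> [5 19 2 2]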